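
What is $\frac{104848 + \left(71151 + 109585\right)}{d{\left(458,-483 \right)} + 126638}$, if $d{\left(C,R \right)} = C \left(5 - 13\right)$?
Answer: $\frac{142792}{61487} \approx 2.3223$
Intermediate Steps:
$d{\left(C,R \right)} = - 8 C$ ($d{\left(C,R \right)} = C \left(-8\right) = - 8 C$)
$\frac{104848 + \left(71151 + 109585\right)}{d{\left(458,-483 \right)} + 126638} = \frac{104848 + \left(71151 + 109585\right)}{\left(-8\right) 458 + 126638} = \frac{104848 + 180736}{-3664 + 126638} = \frac{285584}{122974} = 285584 \cdot \frac{1}{122974} = \frac{142792}{61487}$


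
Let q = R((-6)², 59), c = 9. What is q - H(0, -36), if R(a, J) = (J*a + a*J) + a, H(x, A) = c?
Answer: 4275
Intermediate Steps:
H(x, A) = 9
R(a, J) = a + 2*J*a (R(a, J) = (J*a + J*a) + a = 2*J*a + a = a + 2*J*a)
q = 4284 (q = (-6)²*(1 + 2*59) = 36*(1 + 118) = 36*119 = 4284)
q - H(0, -36) = 4284 - 1*9 = 4284 - 9 = 4275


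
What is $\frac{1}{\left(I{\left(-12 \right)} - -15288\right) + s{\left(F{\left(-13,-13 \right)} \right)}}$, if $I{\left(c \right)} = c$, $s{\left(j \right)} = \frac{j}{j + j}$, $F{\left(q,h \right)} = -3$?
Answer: $\frac{2}{30553} \approx 6.546 \cdot 10^{-5}$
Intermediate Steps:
$s{\left(j \right)} = \frac{1}{2}$ ($s{\left(j \right)} = \frac{j}{2 j} = j \frac{1}{2 j} = \frac{1}{2}$)
$\frac{1}{\left(I{\left(-12 \right)} - -15288\right) + s{\left(F{\left(-13,-13 \right)} \right)}} = \frac{1}{\left(-12 - -15288\right) + \frac{1}{2}} = \frac{1}{\left(-12 + 15288\right) + \frac{1}{2}} = \frac{1}{15276 + \frac{1}{2}} = \frac{1}{\frac{30553}{2}} = \frac{2}{30553}$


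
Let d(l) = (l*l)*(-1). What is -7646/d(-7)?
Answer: 7646/49 ≈ 156.04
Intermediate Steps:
d(l) = -l² (d(l) = l²*(-1) = -l²)
-7646/d(-7) = -7646/((-1*(-7)²)) = -7646/((-1*49)) = -7646/(-49) = -7646*(-1/49) = 7646/49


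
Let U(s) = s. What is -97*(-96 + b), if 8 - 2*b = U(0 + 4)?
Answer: 9118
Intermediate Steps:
b = 2 (b = 4 - (0 + 4)/2 = 4 - 1/2*4 = 4 - 2 = 2)
-97*(-96 + b) = -97*(-96 + 2) = -97*(-94) = 9118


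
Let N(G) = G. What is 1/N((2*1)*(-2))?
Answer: -¼ ≈ -0.25000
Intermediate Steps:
1/N((2*1)*(-2)) = 1/((2*1)*(-2)) = 1/(2*(-2)) = 1/(-4) = -¼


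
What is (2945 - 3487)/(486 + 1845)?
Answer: -542/2331 ≈ -0.23252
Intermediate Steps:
(2945 - 3487)/(486 + 1845) = -542/2331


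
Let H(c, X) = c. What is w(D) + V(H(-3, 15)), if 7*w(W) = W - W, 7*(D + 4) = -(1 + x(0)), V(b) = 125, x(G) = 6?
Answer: 125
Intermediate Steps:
D = -5 (D = -4 + (-(1 + 6))/7 = -4 + (-1*7)/7 = -4 + (⅐)*(-7) = -4 - 1 = -5)
w(W) = 0 (w(W) = (W - W)/7 = (⅐)*0 = 0)
w(D) + V(H(-3, 15)) = 0 + 125 = 125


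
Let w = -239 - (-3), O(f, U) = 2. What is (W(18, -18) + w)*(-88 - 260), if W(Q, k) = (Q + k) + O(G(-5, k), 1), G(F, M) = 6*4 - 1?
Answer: 81432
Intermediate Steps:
G(F, M) = 23 (G(F, M) = 24 - 1 = 23)
W(Q, k) = 2 + Q + k (W(Q, k) = (Q + k) + 2 = 2 + Q + k)
w = -236 (w = -239 - 1*(-3) = -239 + 3 = -236)
(W(18, -18) + w)*(-88 - 260) = ((2 + 18 - 18) - 236)*(-88 - 260) = (2 - 236)*(-348) = -234*(-348) = 81432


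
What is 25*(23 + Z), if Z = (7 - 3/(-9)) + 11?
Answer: 3100/3 ≈ 1033.3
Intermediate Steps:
Z = 55/3 (Z = (7 - 3*(-1/9)) + 11 = (7 + 1/3) + 11 = 22/3 + 11 = 55/3 ≈ 18.333)
25*(23 + Z) = 25*(23 + 55/3) = 25*(124/3) = 3100/3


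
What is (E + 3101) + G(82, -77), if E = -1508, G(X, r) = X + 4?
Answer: 1679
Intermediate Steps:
G(X, r) = 4 + X
(E + 3101) + G(82, -77) = (-1508 + 3101) + (4 + 82) = 1593 + 86 = 1679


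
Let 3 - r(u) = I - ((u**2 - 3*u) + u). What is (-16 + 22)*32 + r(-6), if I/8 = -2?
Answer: 259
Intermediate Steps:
I = -16 (I = 8*(-2) = -16)
r(u) = 19 + u**2 - 2*u (r(u) = 3 - (-16 - ((u**2 - 3*u) + u)) = 3 - (-16 - (u**2 - 2*u)) = 3 - (-16 + (-u**2 + 2*u)) = 3 - (-16 - u**2 + 2*u) = 3 + (16 + u**2 - 2*u) = 19 + u**2 - 2*u)
(-16 + 22)*32 + r(-6) = (-16 + 22)*32 + (19 + (-6)**2 - 2*(-6)) = 6*32 + (19 + 36 + 12) = 192 + 67 = 259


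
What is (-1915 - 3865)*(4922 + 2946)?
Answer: -45477040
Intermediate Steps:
(-1915 - 3865)*(4922 + 2946) = -5780*7868 = -45477040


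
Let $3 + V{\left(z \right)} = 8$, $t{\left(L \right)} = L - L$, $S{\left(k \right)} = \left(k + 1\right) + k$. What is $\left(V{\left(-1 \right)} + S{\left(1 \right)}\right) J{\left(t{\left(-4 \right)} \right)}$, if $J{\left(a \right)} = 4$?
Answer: $32$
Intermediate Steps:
$S{\left(k \right)} = 1 + 2 k$ ($S{\left(k \right)} = \left(1 + k\right) + k = 1 + 2 k$)
$t{\left(L \right)} = 0$
$V{\left(z \right)} = 5$ ($V{\left(z \right)} = -3 + 8 = 5$)
$\left(V{\left(-1 \right)} + S{\left(1 \right)}\right) J{\left(t{\left(-4 \right)} \right)} = \left(5 + \left(1 + 2 \cdot 1\right)\right) 4 = \left(5 + \left(1 + 2\right)\right) 4 = \left(5 + 3\right) 4 = 8 \cdot 4 = 32$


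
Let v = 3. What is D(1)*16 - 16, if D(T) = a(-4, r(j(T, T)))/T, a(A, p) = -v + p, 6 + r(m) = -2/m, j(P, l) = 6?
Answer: -496/3 ≈ -165.33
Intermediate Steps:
r(m) = -6 - 2/m
a(A, p) = -3 + p (a(A, p) = -1*3 + p = -3 + p)
D(T) = -28/(3*T) (D(T) = (-3 + (-6 - 2/6))/T = (-3 + (-6 - 2*⅙))/T = (-3 + (-6 - ⅓))/T = (-3 - 19/3)/T = -28/(3*T))
D(1)*16 - 16 = -28/3/1*16 - 16 = -28/3*1*16 - 16 = -28/3*16 - 16 = -448/3 - 16 = -496/3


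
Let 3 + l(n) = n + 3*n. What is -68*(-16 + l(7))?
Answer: -612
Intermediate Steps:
l(n) = -3 + 4*n (l(n) = -3 + (n + 3*n) = -3 + 4*n)
-68*(-16 + l(7)) = -68*(-16 + (-3 + 4*7)) = -68*(-16 + (-3 + 28)) = -68*(-16 + 25) = -68*9 = -612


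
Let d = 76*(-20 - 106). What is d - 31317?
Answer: -40893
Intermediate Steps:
d = -9576 (d = 76*(-126) = -9576)
d - 31317 = -9576 - 31317 = -40893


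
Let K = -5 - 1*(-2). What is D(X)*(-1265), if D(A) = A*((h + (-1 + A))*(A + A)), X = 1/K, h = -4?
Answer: 40480/27 ≈ 1499.3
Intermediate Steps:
K = -3 (K = -5 + 2 = -3)
X = -1/3 (X = 1/(-3) = -1/3 ≈ -0.33333)
D(A) = 2*A**2*(-5 + A) (D(A) = A*((-4 + (-1 + A))*(A + A)) = A*((-5 + A)*(2*A)) = A*(2*A*(-5 + A)) = 2*A**2*(-5 + A))
D(X)*(-1265) = (2*(-1/3)**2*(-5 - 1/3))*(-1265) = (2*(1/9)*(-16/3))*(-1265) = -32/27*(-1265) = 40480/27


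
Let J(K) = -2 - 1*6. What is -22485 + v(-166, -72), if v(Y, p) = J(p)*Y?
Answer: -21157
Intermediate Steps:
J(K) = -8 (J(K) = -2 - 6 = -8)
v(Y, p) = -8*Y
-22485 + v(-166, -72) = -22485 - 8*(-166) = -22485 + 1328 = -21157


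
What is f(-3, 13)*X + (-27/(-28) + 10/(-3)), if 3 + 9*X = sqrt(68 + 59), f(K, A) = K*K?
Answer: -451/84 + sqrt(127) ≈ 5.9004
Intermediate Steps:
f(K, A) = K**2
X = -1/3 + sqrt(127)/9 (X = -1/3 + sqrt(68 + 59)/9 = -1/3 + sqrt(127)/9 ≈ 0.91883)
f(-3, 13)*X + (-27/(-28) + 10/(-3)) = (-3)**2*(-1/3 + sqrt(127)/9) + (-27/(-28) + 10/(-3)) = 9*(-1/3 + sqrt(127)/9) + (-27*(-1/28) + 10*(-1/3)) = (-3 + sqrt(127)) + (27/28 - 10/3) = (-3 + sqrt(127)) - 199/84 = -451/84 + sqrt(127)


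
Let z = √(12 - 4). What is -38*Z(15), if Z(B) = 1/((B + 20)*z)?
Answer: -19*√2/70 ≈ -0.38386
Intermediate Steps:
z = 2*√2 (z = √8 = 2*√2 ≈ 2.8284)
Z(B) = √2/(4*(20 + B)) (Z(B) = 1/((B + 20)*((2*√2))) = (√2/4)/(20 + B) = √2/(4*(20 + B)))
-38*Z(15) = -19*√2/(2*(20 + 15)) = -19*√2/(2*35) = -19*√2/70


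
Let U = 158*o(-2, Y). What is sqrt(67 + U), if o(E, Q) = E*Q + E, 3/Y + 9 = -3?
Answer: I*sqrt(170) ≈ 13.038*I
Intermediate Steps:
Y = -1/4 (Y = 3/(-9 - 3) = 3/(-12) = 3*(-1/12) = -1/4 ≈ -0.25000)
o(E, Q) = E + E*Q
U = -237 (U = 158*(-2*(1 - 1/4)) = 158*(-2*3/4) = 158*(-3/2) = -237)
sqrt(67 + U) = sqrt(67 - 237) = sqrt(-170) = I*sqrt(170)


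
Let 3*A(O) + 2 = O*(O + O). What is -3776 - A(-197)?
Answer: -29648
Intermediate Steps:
A(O) = -⅔ + 2*O²/3 (A(O) = -⅔ + (O*(O + O))/3 = -⅔ + (O*(2*O))/3 = -⅔ + (2*O²)/3 = -⅔ + 2*O²/3)
-3776 - A(-197) = -3776 - (-⅔ + (⅔)*(-197)²) = -3776 - (-⅔ + (⅔)*38809) = -3776 - (-⅔ + 77618/3) = -3776 - 1*25872 = -3776 - 25872 = -29648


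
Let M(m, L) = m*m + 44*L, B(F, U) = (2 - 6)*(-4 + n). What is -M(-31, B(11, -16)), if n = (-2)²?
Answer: -961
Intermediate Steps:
n = 4
B(F, U) = 0 (B(F, U) = (2 - 6)*(-4 + 4) = -4*0 = 0)
M(m, L) = m² + 44*L
-M(-31, B(11, -16)) = -((-31)² + 44*0) = -(961 + 0) = -1*961 = -961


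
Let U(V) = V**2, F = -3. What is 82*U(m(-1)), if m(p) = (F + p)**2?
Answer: 20992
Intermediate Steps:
m(p) = (-3 + p)**2
82*U(m(-1)) = 82*((-3 - 1)**2)**2 = 82*((-4)**2)**2 = 82*16**2 = 82*256 = 20992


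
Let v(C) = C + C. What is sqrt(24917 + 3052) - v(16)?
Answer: -32 + sqrt(27969) ≈ 135.24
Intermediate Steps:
v(C) = 2*C
sqrt(24917 + 3052) - v(16) = sqrt(24917 + 3052) - 2*16 = sqrt(27969) - 1*32 = sqrt(27969) - 32 = -32 + sqrt(27969)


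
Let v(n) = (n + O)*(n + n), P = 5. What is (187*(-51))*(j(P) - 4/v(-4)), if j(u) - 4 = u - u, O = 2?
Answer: -143055/4 ≈ -35764.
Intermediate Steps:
j(u) = 4 (j(u) = 4 + (u - u) = 4 + 0 = 4)
v(n) = 2*n*(2 + n) (v(n) = (n + 2)*(n + n) = (2 + n)*(2*n) = 2*n*(2 + n))
(187*(-51))*(j(P) - 4/v(-4)) = (187*(-51))*(4 - 4/(2*(-4)*(2 - 4))) = -9537*(4 - 4/(2*(-4)*(-2))) = -9537*(4 - 4/16) = -9537*(4 - 1*1/4) = -9537*(4 - 1/4) = -9537*15/4 = -143055/4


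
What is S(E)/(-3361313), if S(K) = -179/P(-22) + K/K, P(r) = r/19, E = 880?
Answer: -3423/73948886 ≈ -4.6289e-5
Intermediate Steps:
P(r) = r/19 (P(r) = r*(1/19) = r/19)
S(K) = 3423/22 (S(K) = -179/((1/19)*(-22)) + K/K = -179/(-22/19) + 1 = -179*(-19/22) + 1 = 3401/22 + 1 = 3423/22)
S(E)/(-3361313) = (3423/22)/(-3361313) = (3423/22)*(-1/3361313) = -3423/73948886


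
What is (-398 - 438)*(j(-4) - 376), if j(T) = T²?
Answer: 300960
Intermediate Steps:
(-398 - 438)*(j(-4) - 376) = (-398 - 438)*((-4)² - 376) = -836*(16 - 376) = -836*(-360) = 300960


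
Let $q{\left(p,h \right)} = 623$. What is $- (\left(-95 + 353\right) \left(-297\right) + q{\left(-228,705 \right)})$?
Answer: $76003$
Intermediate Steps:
$- (\left(-95 + 353\right) \left(-297\right) + q{\left(-228,705 \right)}) = - (\left(-95 + 353\right) \left(-297\right) + 623) = - (258 \left(-297\right) + 623) = - (-76626 + 623) = \left(-1\right) \left(-76003\right) = 76003$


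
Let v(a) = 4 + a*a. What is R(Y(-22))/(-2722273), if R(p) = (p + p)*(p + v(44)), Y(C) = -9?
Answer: 34758/2722273 ≈ 0.012768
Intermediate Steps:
v(a) = 4 + a²
R(p) = 2*p*(1940 + p) (R(p) = (p + p)*(p + (4 + 44²)) = (2*p)*(p + (4 + 1936)) = (2*p)*(p + 1940) = (2*p)*(1940 + p) = 2*p*(1940 + p))
R(Y(-22))/(-2722273) = (2*(-9)*(1940 - 9))/(-2722273) = (2*(-9)*1931)*(-1/2722273) = -34758*(-1/2722273) = 34758/2722273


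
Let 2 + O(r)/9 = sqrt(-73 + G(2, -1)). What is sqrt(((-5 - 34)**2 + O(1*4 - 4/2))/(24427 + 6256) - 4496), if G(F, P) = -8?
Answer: sqrt(-4232697297995 + 2485323*I)/30683 ≈ 1.9686e-5 + 67.052*I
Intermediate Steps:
O(r) = -18 + 81*I (O(r) = -18 + 9*sqrt(-73 - 8) = -18 + 9*sqrt(-81) = -18 + 9*(9*I) = -18 + 81*I)
sqrt(((-5 - 34)**2 + O(1*4 - 4/2))/(24427 + 6256) - 4496) = sqrt(((-5 - 34)**2 + (-18 + 81*I))/(24427 + 6256) - 4496) = sqrt(((-39)**2 + (-18 + 81*I))/30683 - 4496) = sqrt((1521 + (-18 + 81*I))*(1/30683) - 4496) = sqrt((1503 + 81*I)*(1/30683) - 4496) = sqrt((1503/30683 + 81*I/30683) - 4496) = sqrt(-137949265/30683 + 81*I/30683)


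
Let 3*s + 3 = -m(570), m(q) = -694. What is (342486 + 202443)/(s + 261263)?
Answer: 1634787/784480 ≈ 2.0839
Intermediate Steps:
s = 691/3 (s = -1 + (-1*(-694))/3 = -1 + (⅓)*694 = -1 + 694/3 = 691/3 ≈ 230.33)
(342486 + 202443)/(s + 261263) = (342486 + 202443)/(691/3 + 261263) = 544929/(784480/3) = 544929*(3/784480) = 1634787/784480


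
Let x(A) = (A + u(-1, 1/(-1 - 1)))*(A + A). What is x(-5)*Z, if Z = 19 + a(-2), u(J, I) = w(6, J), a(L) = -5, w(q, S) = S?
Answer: 840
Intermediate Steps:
u(J, I) = J
x(A) = 2*A*(-1 + A) (x(A) = (A - 1)*(A + A) = (-1 + A)*(2*A) = 2*A*(-1 + A))
Z = 14 (Z = 19 - 5 = 14)
x(-5)*Z = (2*(-5)*(-1 - 5))*14 = (2*(-5)*(-6))*14 = 60*14 = 840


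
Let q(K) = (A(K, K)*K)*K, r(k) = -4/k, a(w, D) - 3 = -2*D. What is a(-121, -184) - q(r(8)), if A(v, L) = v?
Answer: 2969/8 ≈ 371.13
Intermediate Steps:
a(w, D) = 3 - 2*D
r(k) = -4/k
q(K) = K³ (q(K) = (K*K)*K = K²*K = K³)
a(-121, -184) - q(r(8)) = (3 - 2*(-184)) - (-4/8)³ = (3 + 368) - (-4*⅛)³ = 371 - (-½)³ = 371 - 1*(-⅛) = 371 + ⅛ = 2969/8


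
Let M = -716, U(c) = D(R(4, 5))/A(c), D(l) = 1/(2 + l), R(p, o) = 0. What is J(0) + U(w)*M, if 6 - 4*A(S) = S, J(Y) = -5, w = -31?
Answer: -1617/37 ≈ -43.703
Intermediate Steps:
A(S) = 3/2 - S/4
U(c) = 1/(2*(3/2 - c/4)) (U(c) = 1/((2 + 0)*(3/2 - c/4)) = 1/(2*(3/2 - c/4)))
J(0) + U(w)*M = -5 - 2/(-6 - 31)*(-716) = -5 - 2/(-37)*(-716) = -5 - 2*(-1/37)*(-716) = -5 + (2/37)*(-716) = -5 - 1432/37 = -1617/37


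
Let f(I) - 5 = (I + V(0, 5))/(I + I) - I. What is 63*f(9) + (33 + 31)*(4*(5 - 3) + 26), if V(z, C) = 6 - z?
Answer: 3953/2 ≈ 1976.5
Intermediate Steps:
f(I) = 5 - I + (6 + I)/(2*I) (f(I) = 5 + ((I + (6 - 1*0))/(I + I) - I) = 5 + ((I + (6 + 0))/((2*I)) - I) = 5 + ((I + 6)*(1/(2*I)) - I) = 5 + ((6 + I)*(1/(2*I)) - I) = 5 + ((6 + I)/(2*I) - I) = 5 + (-I + (6 + I)/(2*I)) = 5 - I + (6 + I)/(2*I))
63*f(9) + (33 + 31)*(4*(5 - 3) + 26) = 63*(11/2 - 1*9 + 3/9) + (33 + 31)*(4*(5 - 3) + 26) = 63*(11/2 - 9 + 3*(⅑)) + 64*(4*2 + 26) = 63*(11/2 - 9 + ⅓) + 64*(8 + 26) = 63*(-19/6) + 64*34 = -399/2 + 2176 = 3953/2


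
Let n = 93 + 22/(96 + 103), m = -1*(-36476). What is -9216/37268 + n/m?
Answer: -1504678673/6148139228 ≈ -0.24474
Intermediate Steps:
m = 36476
n = 18529/199 (n = 93 + 22/199 = 18529/199 ≈ 93.111)
-9216/37268 + n/m = -9216/37268 + (18529/199)/36476 = -9216*1/37268 + (18529/199)*(1/36476) = -2304/9317 + 18529/7258724 = -1504678673/6148139228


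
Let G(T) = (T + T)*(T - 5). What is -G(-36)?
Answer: -2952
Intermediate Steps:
G(T) = 2*T*(-5 + T) (G(T) = (2*T)*(-5 + T) = 2*T*(-5 + T))
-G(-36) = -2*(-36)*(-5 - 36) = -2*(-36)*(-41) = -1*2952 = -2952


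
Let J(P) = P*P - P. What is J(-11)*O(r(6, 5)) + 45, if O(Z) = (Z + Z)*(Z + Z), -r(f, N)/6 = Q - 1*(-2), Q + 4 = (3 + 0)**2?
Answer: 931437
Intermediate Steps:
J(P) = P**2 - P
Q = 5 (Q = -4 + (3 + 0)**2 = -4 + 3**2 = -4 + 9 = 5)
r(f, N) = -42 (r(f, N) = -6*(5 - 1*(-2)) = -6*(5 + 2) = -6*7 = -42)
O(Z) = 4*Z**2 (O(Z) = (2*Z)*(2*Z) = 4*Z**2)
J(-11)*O(r(6, 5)) + 45 = (-11*(-1 - 11))*(4*(-42)**2) + 45 = (-11*(-12))*(4*1764) + 45 = 132*7056 + 45 = 931392 + 45 = 931437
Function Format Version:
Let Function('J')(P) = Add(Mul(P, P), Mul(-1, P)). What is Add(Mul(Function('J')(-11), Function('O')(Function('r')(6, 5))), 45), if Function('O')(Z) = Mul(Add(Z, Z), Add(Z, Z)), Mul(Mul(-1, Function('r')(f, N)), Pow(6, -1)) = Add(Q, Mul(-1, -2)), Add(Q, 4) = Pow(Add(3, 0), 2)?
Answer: 931437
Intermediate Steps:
Function('J')(P) = Add(Pow(P, 2), Mul(-1, P))
Q = 5 (Q = Add(-4, Pow(Add(3, 0), 2)) = Add(-4, Pow(3, 2)) = Add(-4, 9) = 5)
Function('r')(f, N) = -42 (Function('r')(f, N) = Mul(-6, Add(5, Mul(-1, -2))) = Mul(-6, Add(5, 2)) = Mul(-6, 7) = -42)
Function('O')(Z) = Mul(4, Pow(Z, 2)) (Function('O')(Z) = Mul(Mul(2, Z), Mul(2, Z)) = Mul(4, Pow(Z, 2)))
Add(Mul(Function('J')(-11), Function('O')(Function('r')(6, 5))), 45) = Add(Mul(Mul(-11, Add(-1, -11)), Mul(4, Pow(-42, 2))), 45) = Add(Mul(Mul(-11, -12), Mul(4, 1764)), 45) = Add(Mul(132, 7056), 45) = Add(931392, 45) = 931437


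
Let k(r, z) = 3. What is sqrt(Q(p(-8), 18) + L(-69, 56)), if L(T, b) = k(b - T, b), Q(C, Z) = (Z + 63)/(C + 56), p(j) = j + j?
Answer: sqrt(2010)/20 ≈ 2.2416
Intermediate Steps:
p(j) = 2*j
Q(C, Z) = (63 + Z)/(56 + C)
L(T, b) = 3
sqrt(Q(p(-8), 18) + L(-69, 56)) = sqrt((63 + 18)/(56 + 2*(-8)) + 3) = sqrt(81/(56 - 16) + 3) = sqrt(81/40 + 3) = sqrt(201/40) = sqrt(2010)/20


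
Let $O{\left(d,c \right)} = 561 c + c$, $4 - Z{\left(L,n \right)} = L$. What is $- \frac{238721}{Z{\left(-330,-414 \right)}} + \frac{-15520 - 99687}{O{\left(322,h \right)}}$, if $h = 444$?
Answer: $- \frac{29803026413}{41671176} \approx -715.2$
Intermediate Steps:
$Z{\left(L,n \right)} = 4 - L$
$O{\left(d,c \right)} = 562 c$
$- \frac{238721}{Z{\left(-330,-414 \right)}} + \frac{-15520 - 99687}{O{\left(322,h \right)}} = - \frac{238721}{4 - -330} + \frac{-15520 - 99687}{562 \cdot 444} = - \frac{238721}{4 + 330} + \frac{-15520 - 99687}{249528} = - \frac{238721}{334} - \frac{115207}{249528} = - \frac{29803026413}{41671176}$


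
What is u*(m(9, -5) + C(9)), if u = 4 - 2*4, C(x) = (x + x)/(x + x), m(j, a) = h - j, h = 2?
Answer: 24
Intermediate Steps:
m(j, a) = 2 - j
C(x) = 1 (C(x) = (2*x)/((2*x)) = (2*x)*(1/(2*x)) = 1)
u = -4 (u = 4 - 8 = -4)
u*(m(9, -5) + C(9)) = -4*((2 - 1*9) + 1) = -4*((2 - 9) + 1) = -4*(-7 + 1) = -4*(-6) = 24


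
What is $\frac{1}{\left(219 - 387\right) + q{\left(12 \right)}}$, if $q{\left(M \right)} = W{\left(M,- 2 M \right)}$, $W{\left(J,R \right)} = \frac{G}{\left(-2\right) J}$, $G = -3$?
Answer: $- \frac{8}{1343} \approx -0.0059568$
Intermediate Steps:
$W{\left(J,R \right)} = \frac{3}{2 J}$ ($W{\left(J,R \right)} = - \frac{3}{\left(-2\right) J} = - 3 \left(- \frac{1}{2 J}\right) = \frac{3}{2 J}$)
$q{\left(M \right)} = \frac{3}{2 M}$
$\frac{1}{\left(219 - 387\right) + q{\left(12 \right)}} = \frac{1}{\left(219 - 387\right) + \frac{3}{2 \cdot 12}} = \frac{1}{\left(219 - 387\right) + \frac{3}{2} \cdot \frac{1}{12}} = \frac{1}{-168 + \frac{1}{8}} = \frac{1}{- \frac{1343}{8}} = - \frac{8}{1343}$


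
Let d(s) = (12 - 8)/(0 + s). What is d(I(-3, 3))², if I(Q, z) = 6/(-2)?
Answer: 16/9 ≈ 1.7778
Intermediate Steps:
I(Q, z) = -3 (I(Q, z) = 6*(-½) = -3)
d(s) = 4/s
d(I(-3, 3))² = (4/(-3))² = (4*(-⅓))² = (-4/3)² = 16/9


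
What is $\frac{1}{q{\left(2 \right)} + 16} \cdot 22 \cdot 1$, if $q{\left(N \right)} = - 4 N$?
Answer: $\frac{11}{4} \approx 2.75$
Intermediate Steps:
$\frac{1}{q{\left(2 \right)} + 16} \cdot 22 \cdot 1 = \frac{1}{\left(-4\right) 2 + 16} \cdot 22 \cdot 1 = \frac{1}{-8 + 16} \cdot 22 \cdot 1 = \frac{1}{8} \cdot 22 \cdot 1 = \frac{11}{4} \cdot 1 = \frac{11}{4}$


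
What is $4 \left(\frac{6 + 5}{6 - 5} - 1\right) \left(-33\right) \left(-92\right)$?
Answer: $121440$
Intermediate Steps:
$4 \left(\frac{6 + 5}{6 - 5} - 1\right) \left(-33\right) \left(-92\right) = 4 \left(\frac{11}{1} - 1\right) \left(-33\right) \left(-92\right) = 4 \left(11 \cdot 1 - 1\right) \left(-33\right) \left(-92\right) = 4 \left(11 - 1\right) \left(-33\right) \left(-92\right) = 4 \cdot 10 \left(-33\right) \left(-92\right) = 40 \left(-33\right) \left(-92\right) = \left(-1320\right) \left(-92\right) = 121440$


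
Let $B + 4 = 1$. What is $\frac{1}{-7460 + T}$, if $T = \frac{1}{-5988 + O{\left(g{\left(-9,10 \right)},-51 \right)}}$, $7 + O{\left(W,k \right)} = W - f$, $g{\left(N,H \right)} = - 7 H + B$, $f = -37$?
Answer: $- \frac{6031}{44991261} \approx -0.00013405$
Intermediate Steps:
$B = -3$ ($B = -4 + 1 = -3$)
$g{\left(N,H \right)} = -3 - 7 H$ ($g{\left(N,H \right)} = - 7 H - 3 = -3 - 7 H$)
$O{\left(W,k \right)} = 30 + W$ ($O{\left(W,k \right)} = -7 + \left(W - -37\right) = -7 + \left(W + 37\right) = -7 + \left(37 + W\right) = 30 + W$)
$T = - \frac{1}{6031}$ ($T = \frac{1}{-5988 + \left(30 - 73\right)} = \frac{1}{-5988 - 43} = \frac{1}{-6031} = - \frac{1}{6031} \approx -0.00016581$)
$\frac{1}{-7460 + T} = \frac{1}{-7460 - \frac{1}{6031}} = \frac{1}{- \frac{44991261}{6031}} = - \frac{6031}{44991261}$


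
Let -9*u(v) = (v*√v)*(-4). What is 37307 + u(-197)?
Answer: 37307 - 788*I*√197/9 ≈ 37307.0 - 1228.9*I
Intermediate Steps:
u(v) = 4*v^(3/2)/9 (u(v) = -v*√v*(-4)/9 = -v^(3/2)*(-4)/9 = -(-4)*v^(3/2)/9 = 4*v^(3/2)/9)
37307 + u(-197) = 37307 + 4*(-197)^(3/2)/9 = 37307 + 4*(-197*I*√197)/9 = 37307 - 788*I*√197/9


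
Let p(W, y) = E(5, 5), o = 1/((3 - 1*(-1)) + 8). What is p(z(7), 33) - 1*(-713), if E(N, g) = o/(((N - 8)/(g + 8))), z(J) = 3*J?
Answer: 25655/36 ≈ 712.64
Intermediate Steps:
o = 1/12 (o = 1/((3 + 1) + 8) = 1/(4 + 8) = 1/12 ≈ 0.083333)
E(N, g) = (8 + g)/(12*(-8 + N)) (E(N, g) = 1/(12*(((N - 8)/(g + 8)))) = 1/(12*(((-8 + N)/(8 + g)))) = ((8 + g)/(-8 + N))/12 = (8 + g)/(12*(-8 + N)))
p(W, y) = -13/36 (p(W, y) = (8 + 5)/(12*(-8 + 5)) = (1/12)*13/(-3) = (1/12)*(-⅓)*13 = -13/36)
p(z(7), 33) - 1*(-713) = -13/36 - 1*(-713) = -13/36 + 713 = 25655/36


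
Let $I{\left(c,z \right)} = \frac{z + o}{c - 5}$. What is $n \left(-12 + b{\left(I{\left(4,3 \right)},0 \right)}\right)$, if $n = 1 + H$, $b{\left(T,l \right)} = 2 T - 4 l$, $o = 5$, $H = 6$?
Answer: $-196$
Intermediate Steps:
$I{\left(c,z \right)} = \frac{5 + z}{-5 + c}$ ($I{\left(c,z \right)} = \frac{z + 5}{c - 5} = \frac{5 + z}{-5 + c}$)
$b{\left(T,l \right)} = - 4 l + 2 T$
$n = 7$ ($n = 1 + 6 = 7$)
$n \left(-12 + b{\left(I{\left(4,3 \right)},0 \right)}\right) = 7 \left(-12 + \left(\left(-4\right) 0 + 2 \frac{5 + 3}{-5 + 4}\right)\right) = 7 \left(-12 + \left(0 + 2 \frac{1}{-1} \cdot 8\right)\right) = 7 \left(-12 + \left(0 + 2 \left(\left(-1\right) 8\right)\right)\right) = 7 \left(-12 + \left(0 + 2 \left(-8\right)\right)\right) = 7 \left(-12 + \left(0 - 16\right)\right) = 7 \left(-12 - 16\right) = 7 \left(-28\right) = -196$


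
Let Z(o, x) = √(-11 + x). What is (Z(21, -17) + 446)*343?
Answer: 152978 + 686*I*√7 ≈ 1.5298e+5 + 1815.0*I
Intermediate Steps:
(Z(21, -17) + 446)*343 = (√(-11 - 17) + 446)*343 = (√(-28) + 446)*343 = (2*I*√7 + 446)*343 = (446 + 2*I*√7)*343 = 152978 + 686*I*√7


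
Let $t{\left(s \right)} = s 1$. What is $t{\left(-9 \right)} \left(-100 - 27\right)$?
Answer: $1143$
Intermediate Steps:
$t{\left(s \right)} = s$
$t{\left(-9 \right)} \left(-100 - 27\right) = - 9 \left(-100 - 27\right) = \left(-9\right) \left(-127\right) = 1143$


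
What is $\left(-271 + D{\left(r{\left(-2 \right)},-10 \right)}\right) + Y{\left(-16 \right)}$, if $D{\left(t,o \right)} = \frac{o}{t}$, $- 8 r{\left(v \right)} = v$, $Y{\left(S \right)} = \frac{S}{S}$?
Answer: $-310$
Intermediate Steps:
$Y{\left(S \right)} = 1$
$r{\left(v \right)} = - \frac{v}{8}$
$\left(-271 + D{\left(r{\left(-2 \right)},-10 \right)}\right) + Y{\left(-16 \right)} = \left(-271 - \frac{10}{\left(- \frac{1}{8}\right) \left(-2\right)}\right) + 1 = \left(-271 - 10 \frac{1}{\frac{1}{4}}\right) + 1 = \left(-271 - 40\right) + 1 = -311 + 1 = -310$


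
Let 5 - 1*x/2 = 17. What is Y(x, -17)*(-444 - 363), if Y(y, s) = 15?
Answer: -12105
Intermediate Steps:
x = -24 (x = 10 - 2*17 = 10 - 34 = -24)
Y(x, -17)*(-444 - 363) = 15*(-444 - 363) = 15*(-807) = -12105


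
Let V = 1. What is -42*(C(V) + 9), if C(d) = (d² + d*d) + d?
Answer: -504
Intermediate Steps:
C(d) = d + 2*d² (C(d) = (d² + d²) + d = 2*d² + d = d + 2*d²)
-42*(C(V) + 9) = -42*(1*(1 + 2*1) + 9) = -42*(1*(1 + 2) + 9) = -42*(1*3 + 9) = -42*(3 + 9) = -42*12 = -504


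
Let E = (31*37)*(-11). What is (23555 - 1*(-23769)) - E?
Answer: 59941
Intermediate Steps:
E = -12617 (E = 1147*(-11) = -12617)
(23555 - 1*(-23769)) - E = (23555 - 1*(-23769)) - 1*(-12617) = (23555 + 23769) + 12617 = 47324 + 12617 = 59941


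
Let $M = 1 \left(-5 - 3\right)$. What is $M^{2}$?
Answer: $64$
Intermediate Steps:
$M = -8$ ($M = 1 \left(-8\right) = -8$)
$M^{2} = \left(-8\right)^{2} = 64$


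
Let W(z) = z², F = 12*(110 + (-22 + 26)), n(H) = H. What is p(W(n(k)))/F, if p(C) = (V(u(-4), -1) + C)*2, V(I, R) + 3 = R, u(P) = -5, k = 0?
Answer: -1/171 ≈ -0.0058480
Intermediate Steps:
V(I, R) = -3 + R
F = 1368 (F = 12*(110 + 4) = 12*114 = 1368)
p(C) = -8 + 2*C (p(C) = ((-3 - 1) + C)*2 = (-4 + C)*2 = -8 + 2*C)
p(W(n(k)))/F = (-8 + 2*0²)/1368 = (-8 + 2*0)*(1/1368) = (-8 + 0)*(1/1368) = -8*1/1368 = -1/171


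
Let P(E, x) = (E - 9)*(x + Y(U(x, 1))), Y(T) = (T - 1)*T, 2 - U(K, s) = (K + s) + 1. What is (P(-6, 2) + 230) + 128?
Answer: 238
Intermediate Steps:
U(K, s) = 1 - K - s (U(K, s) = 2 - ((K + s) + 1) = 2 - (1 + K + s) = 2 + (-1 - K - s) = 1 - K - s)
Y(T) = T*(-1 + T) (Y(T) = (-1 + T)*T = T*(-1 + T))
P(E, x) = (-9 + E)*(x - x*(-1 - x)) (P(E, x) = (E - 9)*(x + (1 - x - 1*1)*(-1 + (1 - x - 1*1))) = (-9 + E)*(x + (1 - x - 1)*(-1 + (1 - x - 1))) = (-9 + E)*(x + (-x)*(-1 - x)) = (-9 + E)*(x - x*(-1 - x)))
(P(-6, 2) + 230) + 128 = (2*(-18 - 6 - 9*2 - 6*(1 + 2)) + 230) + 128 = (2*(-18 - 6 - 18 - 6*3) + 230) + 128 = (2*(-18 - 6 - 18 - 18) + 230) + 128 = (2*(-60) + 230) + 128 = (-120 + 230) + 128 = 110 + 128 = 238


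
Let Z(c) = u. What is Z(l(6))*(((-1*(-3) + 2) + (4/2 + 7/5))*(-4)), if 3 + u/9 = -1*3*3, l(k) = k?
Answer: 18144/5 ≈ 3628.8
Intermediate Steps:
u = -108 (u = -27 + 9*(-1*3*3) = -27 + 9*(-3*3) = -27 + 9*(-9) = -27 - 81 = -108)
Z(c) = -108
Z(l(6))*(((-1*(-3) + 2) + (4/2 + 7/5))*(-4)) = -108*((-1*(-3) + 2) + (4/2 + 7/5))*(-4) = -108*((3 + 2) + (4*(1/2) + 7*(1/5)))*(-4) = -108*(5 + (2 + 7/5))*(-4) = -108*(5 + 17/5)*(-4) = -4536*(-4)/5 = -108*(-168/5) = 18144/5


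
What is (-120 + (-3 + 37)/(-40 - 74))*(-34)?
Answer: 233138/57 ≈ 4090.1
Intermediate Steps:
(-120 + (-3 + 37)/(-40 - 74))*(-34) = (-120 + 34/(-114))*(-34) = (-120 + 34*(-1/114))*(-34) = (-120 - 17/57)*(-34) = -6857/57*(-34) = 233138/57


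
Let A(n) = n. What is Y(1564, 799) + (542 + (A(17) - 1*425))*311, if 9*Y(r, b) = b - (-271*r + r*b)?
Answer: -449927/9 ≈ -49992.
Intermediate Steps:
Y(r, b) = b/9 + 271*r/9 - b*r/9 (Y(r, b) = (b - (-271*r + r*b))/9 = (b - (-271*r + b*r))/9 = (b + (271*r - b*r))/9 = (b + 271*r - b*r)/9 = b/9 + 271*r/9 - b*r/9)
Y(1564, 799) + (542 + (A(17) - 1*425))*311 = ((⅑)*799 + (271/9)*1564 - ⅑*799*1564) + (542 + (17 - 1*425))*311 = (799/9 + 423844/9 - 1249636/9) + (542 + (17 - 425))*311 = -824993/9 + (542 - 408)*311 = -824993/9 + 134*311 = -824993/9 + 41674 = -449927/9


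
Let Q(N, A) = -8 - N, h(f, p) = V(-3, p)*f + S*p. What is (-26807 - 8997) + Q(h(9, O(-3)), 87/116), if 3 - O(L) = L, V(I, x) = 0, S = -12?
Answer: -35740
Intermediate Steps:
O(L) = 3 - L
h(f, p) = -12*p (h(f, p) = 0*f - 12*p = 0 - 12*p = -12*p)
(-26807 - 8997) + Q(h(9, O(-3)), 87/116) = (-26807 - 8997) + (-8 - (-12)*(3 - 1*(-3))) = -35804 + (-8 - (-12)*(3 + 3)) = -35804 + (-8 - (-12)*6) = -35804 + (-8 - 1*(-72)) = -35804 + (-8 + 72) = -35804 + 64 = -35740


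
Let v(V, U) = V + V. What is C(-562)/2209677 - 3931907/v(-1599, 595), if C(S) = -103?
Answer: 965360459405/785171894 ≈ 1229.5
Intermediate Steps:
v(V, U) = 2*V
C(-562)/2209677 - 3931907/v(-1599, 595) = -103/2209677 - 3931907/(2*(-1599)) = -103*1/2209677 - 3931907/(-3198) = -103/2209677 - 3931907*(-1/3198) = -103/2209677 + 3931907/3198 = 965360459405/785171894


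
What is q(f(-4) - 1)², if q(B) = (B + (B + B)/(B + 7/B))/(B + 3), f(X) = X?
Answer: 3025/1024 ≈ 2.9541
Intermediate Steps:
q(B) = (B + 2*B/(B + 7/B))/(3 + B) (q(B) = (B + (2*B)/(B + 7/B))/(3 + B) = (B + 2*B/(B + 7/B))/(3 + B))
q(f(-4) - 1)² = ((-4 - 1)*(7 + (-4 - 1)² + 2*(-4 - 1))/(21 + (-4 - 1)³ + 3*(-4 - 1)² + 7*(-4 - 1)))² = (-5*(7 + (-5)² + 2*(-5))/(21 + (-5)³ + 3*(-5)² + 7*(-5)))² = (-5*(7 + 25 - 10)/(21 - 125 + 3*25 - 35))² = (-5*22/(21 - 125 + 75 - 35))² = (-5*22/(-64))² = (-5*(-1/64)*22)² = (55/32)² = 3025/1024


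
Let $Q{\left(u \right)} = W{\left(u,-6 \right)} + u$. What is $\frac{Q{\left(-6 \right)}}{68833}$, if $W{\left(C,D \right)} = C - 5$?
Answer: $- \frac{1}{4049} \approx -0.00024697$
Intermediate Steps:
$W{\left(C,D \right)} = -5 + C$ ($W{\left(C,D \right)} = C - 5 = -5 + C$)
$Q{\left(u \right)} = -5 + 2 u$ ($Q{\left(u \right)} = \left(-5 + u\right) + u = -5 + 2 u$)
$\frac{Q{\left(-6 \right)}}{68833} = \frac{-5 + 2 \left(-6\right)}{68833} = \left(-5 - 12\right) \frac{1}{68833} = \left(-17\right) \frac{1}{68833} = - \frac{1}{4049}$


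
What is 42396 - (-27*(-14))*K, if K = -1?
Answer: 42774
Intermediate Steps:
42396 - (-27*(-14))*K = 42396 - (-27*(-14))*(-1) = 42396 - 378*(-1) = 42396 - 1*(-378) = 42396 + 378 = 42774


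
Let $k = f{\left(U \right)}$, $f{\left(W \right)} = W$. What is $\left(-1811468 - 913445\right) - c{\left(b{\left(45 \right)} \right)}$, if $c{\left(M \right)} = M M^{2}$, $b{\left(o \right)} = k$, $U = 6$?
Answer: $-2725129$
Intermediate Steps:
$k = 6$
$b{\left(o \right)} = 6$
$c{\left(M \right)} = M^{3}$
$\left(-1811468 - 913445\right) - c{\left(b{\left(45 \right)} \right)} = \left(-1811468 - 913445\right) - 6^{3} = \left(-1811468 - 913445\right) - 216 = -2724913 - 216 = -2725129$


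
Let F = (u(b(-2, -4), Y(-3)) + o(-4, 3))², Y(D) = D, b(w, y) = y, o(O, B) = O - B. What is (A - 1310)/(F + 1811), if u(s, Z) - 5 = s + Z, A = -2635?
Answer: -3945/1892 ≈ -2.0851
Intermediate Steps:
u(s, Z) = 5 + Z + s (u(s, Z) = 5 + (s + Z) = 5 + (Z + s) = 5 + Z + s)
F = 81 (F = ((5 - 3 - 4) + (-4 - 1*3))² = (-2 + (-4 - 3))² = (-2 - 7)² = (-9)² = 81)
(A - 1310)/(F + 1811) = (-2635 - 1310)/(81 + 1811) = -3945/1892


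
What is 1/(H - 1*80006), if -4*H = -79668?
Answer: -1/60089 ≈ -1.6642e-5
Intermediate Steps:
H = 19917 (H = -¼*(-79668) = 19917)
1/(H - 1*80006) = 1/(19917 - 1*80006) = 1/(19917 - 80006) = 1/(-60089) = -1/60089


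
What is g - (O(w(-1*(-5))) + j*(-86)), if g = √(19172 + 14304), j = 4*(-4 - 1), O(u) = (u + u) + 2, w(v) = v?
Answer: -1732 + 2*√8369 ≈ -1549.0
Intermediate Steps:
O(u) = 2 + 2*u (O(u) = 2*u + 2 = 2 + 2*u)
j = -20 (j = 4*(-5) = -20)
g = 2*√8369 (g = √33476 = 2*√8369 ≈ 182.96)
g - (O(w(-1*(-5))) + j*(-86)) = 2*√8369 - ((2 + 2*(-1*(-5))) - 20*(-86)) = 2*√8369 - ((2 + 2*5) + 1720) = 2*√8369 - ((2 + 10) + 1720) = 2*√8369 - (12 + 1720) = 2*√8369 - 1*1732 = 2*√8369 - 1732 = -1732 + 2*√8369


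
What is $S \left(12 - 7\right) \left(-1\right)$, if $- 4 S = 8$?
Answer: $10$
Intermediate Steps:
$S = -2$ ($S = \left(- \frac{1}{4}\right) 8 = -2$)
$S \left(12 - 7\right) \left(-1\right) = - 2 \left(12 - 7\right) \left(-1\right) = \left(-2\right) 5 \left(-1\right) = \left(-10\right) \left(-1\right) = 10$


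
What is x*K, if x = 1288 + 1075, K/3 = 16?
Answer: 113424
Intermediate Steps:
K = 48 (K = 3*16 = 48)
x = 2363
x*K = 2363*48 = 113424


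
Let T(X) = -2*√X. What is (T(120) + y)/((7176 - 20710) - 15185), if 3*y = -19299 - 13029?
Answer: 3592/9573 + 4*√30/28719 ≈ 0.37598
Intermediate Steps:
y = -10776 (y = (-19299 - 13029)/3 = (⅓)*(-32328) = -10776)
(T(120) + y)/((7176 - 20710) - 15185) = (-4*√30 - 10776)/((7176 - 20710) - 15185) = (-4*√30 - 10776)/(-13534 - 15185) = (-4*√30 - 10776)/(-28719) = (-10776 - 4*√30)*(-1/28719) = 3592/9573 + 4*√30/28719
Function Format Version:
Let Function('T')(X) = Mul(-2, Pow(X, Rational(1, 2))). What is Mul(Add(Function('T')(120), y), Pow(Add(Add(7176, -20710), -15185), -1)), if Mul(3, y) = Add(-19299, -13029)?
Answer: Add(Rational(3592, 9573), Mul(Rational(4, 28719), Pow(30, Rational(1, 2)))) ≈ 0.37598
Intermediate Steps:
y = -10776 (y = Mul(Rational(1, 3), Add(-19299, -13029)) = Mul(Rational(1, 3), -32328) = -10776)
Mul(Add(Function('T')(120), y), Pow(Add(Add(7176, -20710), -15185), -1)) = Mul(Add(Mul(-2, Pow(120, Rational(1, 2))), -10776), Pow(Add(Add(7176, -20710), -15185), -1)) = Mul(Add(Mul(-2, Mul(2, Pow(30, Rational(1, 2)))), -10776), Pow(Add(-13534, -15185), -1)) = Mul(Add(Mul(-4, Pow(30, Rational(1, 2))), -10776), Pow(-28719, -1)) = Mul(Add(-10776, Mul(-4, Pow(30, Rational(1, 2)))), Rational(-1, 28719)) = Add(Rational(3592, 9573), Mul(Rational(4, 28719), Pow(30, Rational(1, 2))))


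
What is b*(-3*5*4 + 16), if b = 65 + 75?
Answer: -6160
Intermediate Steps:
b = 140
b*(-3*5*4 + 16) = 140*(-3*5*4 + 16) = 140*(-15*4 + 16) = 140*(-60 + 16) = 140*(-44) = -6160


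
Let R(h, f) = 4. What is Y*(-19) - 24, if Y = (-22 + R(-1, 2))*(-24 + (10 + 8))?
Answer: -2076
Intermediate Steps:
Y = 108 (Y = (-22 + 4)*(-24 + (10 + 8)) = -18*(-24 + 18) = -18*(-6) = 108)
Y*(-19) - 24 = 108*(-19) - 24 = -2052 - 24 = -2076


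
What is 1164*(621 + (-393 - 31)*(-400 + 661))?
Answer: -128090052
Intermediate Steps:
1164*(621 + (-393 - 31)*(-400 + 661)) = 1164*(621 - 424*261) = 1164*(621 - 110664) = 1164*(-110043) = -128090052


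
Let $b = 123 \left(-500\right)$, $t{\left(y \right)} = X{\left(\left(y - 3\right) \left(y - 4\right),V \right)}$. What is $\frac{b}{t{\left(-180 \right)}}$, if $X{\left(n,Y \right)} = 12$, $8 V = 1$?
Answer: $-5125$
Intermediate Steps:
$V = \frac{1}{8}$ ($V = \frac{1}{8} \cdot 1 = \frac{1}{8} \approx 0.125$)
$t{\left(y \right)} = 12$
$b = -61500$
$\frac{b}{t{\left(-180 \right)}} = - \frac{61500}{12} = \left(-61500\right) \frac{1}{12} = -5125$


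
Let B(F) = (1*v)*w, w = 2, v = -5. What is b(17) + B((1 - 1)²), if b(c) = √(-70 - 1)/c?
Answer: -10 + I*√71/17 ≈ -10.0 + 0.49566*I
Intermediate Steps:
b(c) = I*√71/c (b(c) = √(-71)/c = (I*√71)/c = I*√71/c)
B(F) = -10 (B(F) = (1*(-5))*2 = -5*2 = -10)
b(17) + B((1 - 1)²) = I*√71/17 - 10 = -10 + I*√71/17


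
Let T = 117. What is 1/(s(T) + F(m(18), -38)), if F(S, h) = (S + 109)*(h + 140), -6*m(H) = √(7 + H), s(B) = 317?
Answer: 1/11350 ≈ 8.8106e-5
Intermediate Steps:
m(H) = -√(7 + H)/6
F(S, h) = (109 + S)*(140 + h)
1/(s(T) + F(m(18), -38)) = 1/(317 + (15260 + 109*(-38) + 140*(-√(7 + 18)/6) - √(7 + 18)/6*(-38))) = 1/(317 + (15260 - 4142 + 140*(-√25/6) - √25/6*(-38))) = 1/(317 + (15260 - 4142 + 140*(-⅙*5) - ⅙*5*(-38))) = 1/(317 + (15260 - 4142 + 140*(-⅚) - ⅚*(-38))) = 1/(317 + (15260 - 4142 - 350/3 + 95/3)) = 1/(317 + 11033) = 1/11350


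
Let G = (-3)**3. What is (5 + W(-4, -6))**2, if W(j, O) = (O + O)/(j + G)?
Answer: 27889/961 ≈ 29.021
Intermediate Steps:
G = -27
W(j, O) = 2*O/(-27 + j) (W(j, O) = (O + O)/(j - 27) = (2*O)/(-27 + j) = 2*O/(-27 + j))
(5 + W(-4, -6))**2 = (5 + 2*(-6)/(-27 - 4))**2 = (5 + 2*(-6)/(-31))**2 = (5 + 2*(-6)*(-1/31))**2 = (5 + 12/31)**2 = (167/31)**2 = 27889/961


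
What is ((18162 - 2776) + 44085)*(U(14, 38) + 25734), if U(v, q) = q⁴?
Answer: 125535549770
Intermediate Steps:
((18162 - 2776) + 44085)*(U(14, 38) + 25734) = ((18162 - 2776) + 44085)*(38⁴ + 25734) = (15386 + 44085)*(2085136 + 25734) = 59471*2110870 = 125535549770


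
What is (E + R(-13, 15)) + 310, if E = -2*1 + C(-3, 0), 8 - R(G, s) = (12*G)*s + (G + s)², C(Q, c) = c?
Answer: 2652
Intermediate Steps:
R(G, s) = 8 - (G + s)² - 12*G*s (R(G, s) = 8 - ((12*G)*s + (G + s)²) = 8 - (12*G*s + (G + s)²) = 8 - ((G + s)² + 12*G*s) = 8 + (-(G + s)² - 12*G*s) = 8 - (G + s)² - 12*G*s)
E = -2 (E = -2*1 + 0 = -2 + 0 = -2)
(E + R(-13, 15)) + 310 = (-2 + (8 - (-13 + 15)² - 12*(-13)*15)) + 310 = (-2 + (8 - 1*2² + 2340)) + 310 = (-2 + (8 - 1*4 + 2340)) + 310 = (-2 + (8 - 4 + 2340)) + 310 = (-2 + 2344) + 310 = 2342 + 310 = 2652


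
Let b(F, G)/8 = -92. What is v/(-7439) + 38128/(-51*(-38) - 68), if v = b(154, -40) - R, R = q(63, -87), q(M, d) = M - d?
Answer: 142645506/6955465 ≈ 20.508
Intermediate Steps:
b(F, G) = -736 (b(F, G) = 8*(-92) = -736)
R = 150 (R = 63 - 1*(-87) = 63 + 87 = 150)
v = -886 (v = -736 - 1*150 = -736 - 150 = -886)
v/(-7439) + 38128/(-51*(-38) - 68) = -886/(-7439) + 38128/(-51*(-38) - 68) = -886*(-1/7439) + 38128/(1938 - 68) = 886/7439 + 38128/1870 = 886/7439 + 38128*(1/1870) = 886/7439 + 19064/935 = 142645506/6955465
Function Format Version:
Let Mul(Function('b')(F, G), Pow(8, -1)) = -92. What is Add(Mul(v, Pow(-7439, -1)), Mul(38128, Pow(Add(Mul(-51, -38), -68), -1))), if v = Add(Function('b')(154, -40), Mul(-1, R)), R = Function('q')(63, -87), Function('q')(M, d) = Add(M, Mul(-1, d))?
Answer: Rational(142645506, 6955465) ≈ 20.508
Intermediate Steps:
Function('b')(F, G) = -736 (Function('b')(F, G) = Mul(8, -92) = -736)
R = 150 (R = Add(63, Mul(-1, -87)) = Add(63, 87) = 150)
v = -886 (v = Add(-736, Mul(-1, 150)) = Add(-736, -150) = -886)
Add(Mul(v, Pow(-7439, -1)), Mul(38128, Pow(Add(Mul(-51, -38), -68), -1))) = Add(Mul(-886, Pow(-7439, -1)), Mul(38128, Pow(Add(Mul(-51, -38), -68), -1))) = Add(Mul(-886, Rational(-1, 7439)), Mul(38128, Pow(Add(1938, -68), -1))) = Add(Rational(886, 7439), Mul(38128, Pow(1870, -1))) = Add(Rational(886, 7439), Mul(38128, Rational(1, 1870))) = Add(Rational(886, 7439), Rational(19064, 935)) = Rational(142645506, 6955465)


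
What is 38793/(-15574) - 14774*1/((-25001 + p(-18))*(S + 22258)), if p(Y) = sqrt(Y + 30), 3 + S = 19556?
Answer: -1013809155252444371/407010372312890346 + 29548*sqrt(3)/26133965090079 ≈ -2.4909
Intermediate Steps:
S = 19553 (S = -3 + 19556 = 19553)
p(Y) = sqrt(30 + Y)
38793/(-15574) - 14774*1/((-25001 + p(-18))*(S + 22258)) = 38793/(-15574) - 14774*1/((-25001 + sqrt(30 - 18))*(19553 + 22258)) = 38793*(-1/15574) - 14774*1/(41811*(-25001 + sqrt(12))) = -38793/15574 - 14774*1/(41811*(-25001 + 2*sqrt(3))) = -38793/15574 - 14774/(-1045316811 + 83622*sqrt(3))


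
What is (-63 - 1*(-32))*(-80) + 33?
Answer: 2513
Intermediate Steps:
(-63 - 1*(-32))*(-80) + 33 = (-63 + 32)*(-80) + 33 = -31*(-80) + 33 = 2480 + 33 = 2513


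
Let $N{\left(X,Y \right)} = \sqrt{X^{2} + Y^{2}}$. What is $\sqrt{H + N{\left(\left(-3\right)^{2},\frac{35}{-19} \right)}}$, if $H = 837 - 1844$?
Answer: $\frac{\sqrt{-363527 + 19 \sqrt{30466}}}{19} \approx 31.588 i$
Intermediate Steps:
$H = -1007$ ($H = 837 - 1844 = -1007$)
$\sqrt{H + N{\left(\left(-3\right)^{2},\frac{35}{-19} \right)}} = \sqrt{-1007 + \sqrt{\left(\left(-3\right)^{2}\right)^{2} + \left(\frac{35}{-19}\right)^{2}}} = \sqrt{-1007 + \sqrt{9^{2} + \left(35 \left(- \frac{1}{19}\right)\right)^{2}}} = \sqrt{-1007 + \sqrt{81 + \left(- \frac{35}{19}\right)^{2}}} = \sqrt{-1007 + \sqrt{81 + \frac{1225}{361}}} = \sqrt{-1007 + \sqrt{\frac{30466}{361}}} = \sqrt{-1007 + \frac{\sqrt{30466}}{19}}$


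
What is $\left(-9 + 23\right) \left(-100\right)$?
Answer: $-1400$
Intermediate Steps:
$\left(-9 + 23\right) \left(-100\right) = 14 \left(-100\right) = -1400$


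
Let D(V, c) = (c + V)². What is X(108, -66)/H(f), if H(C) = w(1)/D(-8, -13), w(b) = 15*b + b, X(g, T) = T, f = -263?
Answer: -14553/8 ≈ -1819.1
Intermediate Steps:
w(b) = 16*b
D(V, c) = (V + c)²
H(C) = 16/441 (H(C) = (16*1)/((-8 - 13)²) = 16/((-21)²) = 16/441)
X(108, -66)/H(f) = -66/16/441 = -66*441/16 = -14553/8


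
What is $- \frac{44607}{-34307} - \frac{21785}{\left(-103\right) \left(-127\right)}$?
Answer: $- \frac{163873828}{448769867} \approx -0.36516$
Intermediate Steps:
$- \frac{44607}{-34307} - \frac{21785}{\left(-103\right) \left(-127\right)} = \left(-44607\right) \left(- \frac{1}{34307}\right) - \frac{21785}{13081} = \frac{44607}{34307} - \frac{21785}{13081} = - \frac{163873828}{448769867}$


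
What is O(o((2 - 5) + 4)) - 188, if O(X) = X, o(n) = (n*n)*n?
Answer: -187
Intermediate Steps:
o(n) = n**3 (o(n) = n**2*n = n**3)
O(o((2 - 5) + 4)) - 188 = ((2 - 5) + 4)**3 - 188 = (-3 + 4)**3 - 188 = 1**3 - 188 = 1 - 188 = -187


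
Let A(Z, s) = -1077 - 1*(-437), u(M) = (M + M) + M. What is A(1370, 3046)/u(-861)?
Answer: 640/2583 ≈ 0.24777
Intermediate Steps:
u(M) = 3*M (u(M) = 2*M + M = 3*M)
A(Z, s) = -640 (A(Z, s) = -1077 + 437 = -640)
A(1370, 3046)/u(-861) = -640/(3*(-861)) = -640/(-2583) = -640*(-1/2583) = 640/2583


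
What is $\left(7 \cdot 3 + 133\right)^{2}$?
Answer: $23716$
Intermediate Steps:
$\left(7 \cdot 3 + 133\right)^{2} = \left(21 + 133\right)^{2} = 154^{2} = 23716$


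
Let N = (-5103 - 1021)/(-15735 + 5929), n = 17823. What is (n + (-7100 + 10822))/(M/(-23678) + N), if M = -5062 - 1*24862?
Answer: 1250614363265/109609704 ≈ 11410.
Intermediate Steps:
M = -29924 (M = -5062 - 24862 = -29924)
N = 3062/4903 (N = -6124/(-9806) = -6124*(-1/9806) = 3062/4903 ≈ 0.62452)
(n + (-7100 + 10822))/(M/(-23678) + N) = (17823 + (-7100 + 10822))/(-29924/(-23678) + 3062/4903) = (17823 + 3722)/(-29924*(-1/23678) + 3062/4903) = 21545/(14962/11839 + 3062/4903) = 21545/(109609704/58046617) = 21545*(58046617/109609704) = 1250614363265/109609704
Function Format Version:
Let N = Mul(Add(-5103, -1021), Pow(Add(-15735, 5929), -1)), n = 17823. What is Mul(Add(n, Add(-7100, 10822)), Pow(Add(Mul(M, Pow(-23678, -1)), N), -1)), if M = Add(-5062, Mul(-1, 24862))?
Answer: Rational(1250614363265, 109609704) ≈ 11410.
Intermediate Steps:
M = -29924 (M = Add(-5062, -24862) = -29924)
N = Rational(3062, 4903) (N = Mul(-6124, Pow(-9806, -1)) = Mul(-6124, Rational(-1, 9806)) = Rational(3062, 4903) ≈ 0.62452)
Mul(Add(n, Add(-7100, 10822)), Pow(Add(Mul(M, Pow(-23678, -1)), N), -1)) = Mul(Add(17823, Add(-7100, 10822)), Pow(Add(Mul(-29924, Pow(-23678, -1)), Rational(3062, 4903)), -1)) = Mul(Add(17823, 3722), Pow(Add(Mul(-29924, Rational(-1, 23678)), Rational(3062, 4903)), -1)) = Mul(21545, Pow(Add(Rational(14962, 11839), Rational(3062, 4903)), -1)) = Mul(21545, Pow(Rational(109609704, 58046617), -1)) = Mul(21545, Rational(58046617, 109609704)) = Rational(1250614363265, 109609704)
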